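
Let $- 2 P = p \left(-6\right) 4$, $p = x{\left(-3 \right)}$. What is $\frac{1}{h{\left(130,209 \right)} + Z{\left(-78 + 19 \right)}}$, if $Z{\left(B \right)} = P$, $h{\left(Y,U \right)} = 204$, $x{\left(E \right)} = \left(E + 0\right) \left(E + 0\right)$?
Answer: $\frac{1}{312} \approx 0.0032051$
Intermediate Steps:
$x{\left(E \right)} = E^{2}$ ($x{\left(E \right)} = E E = E^{2}$)
$p = 9$ ($p = \left(-3\right)^{2} = 9$)
$P = 108$ ($P = - \frac{9 \left(-6\right) 4}{2} = - \frac{\left(-54\right) 4}{2} = \left(- \frac{1}{2}\right) \left(-216\right) = 108$)
$Z{\left(B \right)} = 108$
$\frac{1}{h{\left(130,209 \right)} + Z{\left(-78 + 19 \right)}} = \frac{1}{204 + 108} = \frac{1}{312}$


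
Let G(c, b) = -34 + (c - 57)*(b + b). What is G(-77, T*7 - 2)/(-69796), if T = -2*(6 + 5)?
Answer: -20887/34898 ≈ -0.59852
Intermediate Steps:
T = -22 (T = -2*11 = -22)
G(c, b) = -34 + 2*b*(-57 + c) (G(c, b) = -34 + (-57 + c)*(2*b) = -34 + 2*b*(-57 + c))
G(-77, T*7 - 2)/(-69796) = (-34 - 114*(-22*7 - 2) + 2*(-22*7 - 2)*(-77))/(-69796) = (-34 - 114*(-154 - 2) + 2*(-154 - 2)*(-77))*(-1/69796) = (-34 - 114*(-156) + 2*(-156)*(-77))*(-1/69796) = (-34 + 17784 + 24024)*(-1/69796) = 41774*(-1/69796) = -20887/34898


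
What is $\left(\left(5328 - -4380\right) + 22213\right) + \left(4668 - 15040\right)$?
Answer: $21549$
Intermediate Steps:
$\left(\left(5328 - -4380\right) + 22213\right) + \left(4668 - 15040\right) = \left(\left(5328 + 4380\right) + 22213\right) + \left(4668 - 15040\right) = \left(9708 + 22213\right) - 10372 = 31921 - 10372 = 21549$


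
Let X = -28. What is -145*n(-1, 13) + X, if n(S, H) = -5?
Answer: 697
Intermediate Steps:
-145*n(-1, 13) + X = -145*(-5) - 28 = 725 - 28 = 697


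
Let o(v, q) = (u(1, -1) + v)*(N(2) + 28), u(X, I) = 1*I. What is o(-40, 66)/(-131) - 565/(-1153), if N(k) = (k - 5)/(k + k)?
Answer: 5448817/604172 ≈ 9.0186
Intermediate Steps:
u(X, I) = I
N(k) = (-5 + k)/(2*k) (N(k) = (-5 + k)/((2*k)) = (-5 + k)*(1/(2*k)) = (-5 + k)/(2*k))
o(v, q) = -109/4 + 109*v/4 (o(v, q) = (-1 + v)*((1/2)*(-5 + 2)/2 + 28) = (-1 + v)*((1/2)*(1/2)*(-3) + 28) = (-1 + v)*(-3/4 + 28) = (-1 + v)*(109/4) = -109/4 + 109*v/4)
o(-40, 66)/(-131) - 565/(-1153) = (-109/4 + (109/4)*(-40))/(-131) - 565/(-1153) = (-109/4 - 1090)*(-1/131) - 565*(-1/1153) = -4469/4*(-1/131) + 565/1153 = 4469/524 + 565/1153 = 5448817/604172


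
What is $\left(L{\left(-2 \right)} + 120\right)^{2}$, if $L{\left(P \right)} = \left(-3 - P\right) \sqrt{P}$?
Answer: $\left(120 - i \sqrt{2}\right)^{2} \approx 14398.0 - 339.41 i$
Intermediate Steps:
$L{\left(P \right)} = \sqrt{P} \left(-3 - P\right)$
$\left(L{\left(-2 \right)} + 120\right)^{2} = \left(\sqrt{-2} \left(-3 - -2\right) + 120\right)^{2} = \left(i \sqrt{2} \left(-3 + 2\right) + 120\right)^{2} = \left(i \sqrt{2} \left(-1\right) + 120\right)^{2} = \left(- i \sqrt{2} + 120\right)^{2} = \left(120 - i \sqrt{2}\right)^{2}$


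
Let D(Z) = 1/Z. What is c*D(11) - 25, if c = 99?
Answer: -16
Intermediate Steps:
c*D(11) - 25 = 99/11 - 25 = 99*(1/11) - 25 = 9 - 25 = -16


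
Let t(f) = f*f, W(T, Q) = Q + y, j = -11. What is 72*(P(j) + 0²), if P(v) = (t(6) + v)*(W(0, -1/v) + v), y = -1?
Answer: -235800/11 ≈ -21436.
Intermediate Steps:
W(T, Q) = -1 + Q (W(T, Q) = Q - 1 = -1 + Q)
t(f) = f²
P(v) = (36 + v)*(-1 + v - 1/v) (P(v) = (6² + v)*((-1 - 1/v) + v) = (36 + v)*(-1 + v - 1/v))
72*(P(j) + 0²) = 72*((-37 + (-11)² - 36/(-11) + 35*(-11)) + 0²) = 72*((-37 + 121 - 36*(-1/11) - 385) + 0) = 72*((-37 + 121 + 36/11 - 385) + 0) = 72*(-3275/11 + 0) = 72*(-3275/11) = -235800/11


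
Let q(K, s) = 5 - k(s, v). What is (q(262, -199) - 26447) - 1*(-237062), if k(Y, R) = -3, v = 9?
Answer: 210623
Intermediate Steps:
q(K, s) = 8 (q(K, s) = 5 - 1*(-3) = 5 + 3 = 8)
(q(262, -199) - 26447) - 1*(-237062) = (8 - 26447) - 1*(-237062) = -26439 + 237062 = 210623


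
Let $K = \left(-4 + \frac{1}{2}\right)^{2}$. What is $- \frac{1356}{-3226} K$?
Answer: $\frac{16611}{3226} \approx 5.1491$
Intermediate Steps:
$K = \frac{49}{4}$ ($K = \left(-4 + \frac{1}{2}\right)^{2} = \left(- \frac{7}{2}\right)^{2} = \frac{49}{4} \approx 12.25$)
$- \frac{1356}{-3226} K = - \frac{1356}{-3226} \cdot \frac{49}{4} = \left(-1356\right) \left(- \frac{1}{3226}\right) \frac{49}{4} = \frac{678}{1613} \cdot \frac{49}{4} = \frac{16611}{3226}$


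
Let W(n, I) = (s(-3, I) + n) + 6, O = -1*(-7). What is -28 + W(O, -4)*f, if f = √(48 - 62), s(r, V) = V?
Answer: -28 + 9*I*√14 ≈ -28.0 + 33.675*I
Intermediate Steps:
O = 7
W(n, I) = 6 + I + n (W(n, I) = (I + n) + 6 = 6 + I + n)
f = I*√14 (f = √(-14) = I*√14 ≈ 3.7417*I)
-28 + W(O, -4)*f = -28 + (6 - 4 + 7)*(I*√14) = -28 + 9*(I*√14) = -28 + 9*I*√14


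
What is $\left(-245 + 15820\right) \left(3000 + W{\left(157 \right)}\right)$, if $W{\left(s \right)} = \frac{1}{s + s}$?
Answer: $\frac{14671665575}{314} \approx 4.6725 \cdot 10^{7}$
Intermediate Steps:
$W{\left(s \right)} = \frac{1}{2 s}$
$\left(-245 + 15820\right) \left(3000 + W{\left(157 \right)}\right) = \left(-245 + 15820\right) \left(3000 + \frac{1}{2 \cdot 157}\right) = 15575 \left(3000 + \frac{1}{2} \cdot \frac{1}{157}\right) = 15575 \left(3000 + \frac{1}{314}\right) = 15575 \cdot \frac{942001}{314} = \frac{14671665575}{314}$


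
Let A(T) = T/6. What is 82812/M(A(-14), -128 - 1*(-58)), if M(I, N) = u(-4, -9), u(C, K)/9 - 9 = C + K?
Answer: -6901/3 ≈ -2300.3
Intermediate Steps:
A(T) = T/6 (A(T) = T*(⅙) = T/6)
u(C, K) = 81 + 9*C + 9*K (u(C, K) = 81 + 9*(C + K) = 81 + (9*C + 9*K) = 81 + 9*C + 9*K)
M(I, N) = -36 (M(I, N) = 81 + 9*(-4) + 9*(-9) = 81 - 36 - 81 = -36)
82812/M(A(-14), -128 - 1*(-58)) = 82812/(-36) = 82812*(-1/36) = -6901/3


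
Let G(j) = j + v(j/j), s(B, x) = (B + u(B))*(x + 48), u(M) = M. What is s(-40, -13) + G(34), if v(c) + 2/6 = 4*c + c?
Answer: -8284/3 ≈ -2761.3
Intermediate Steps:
v(c) = -1/3 + 5*c (v(c) = -1/3 + (4*c + c) = -1/3 + 5*c)
s(B, x) = 2*B*(48 + x) (s(B, x) = (B + B)*(x + 48) = (2*B)*(48 + x) = 2*B*(48 + x))
G(j) = 14/3 + j (G(j) = j + (-1/3 + 5*(j/j)) = j + (-1/3 + 5*1) = j + (-1/3 + 5) = j + 14/3 = 14/3 + j)
s(-40, -13) + G(34) = 2*(-40)*(48 - 13) + (14/3 + 34) = 2*(-40)*35 + 116/3 = -2800 + 116/3 = -8284/3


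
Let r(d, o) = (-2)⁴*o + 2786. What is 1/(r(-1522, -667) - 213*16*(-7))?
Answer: 1/15970 ≈ 6.2617e-5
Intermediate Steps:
r(d, o) = 2786 + 16*o (r(d, o) = 16*o + 2786 = 2786 + 16*o)
1/(r(-1522, -667) - 213*16*(-7)) = 1/((2786 + 16*(-667)) - 213*16*(-7)) = 1/((2786 - 10672) - 3408*(-7)) = 1/(-7886 + 23856) = 1/15970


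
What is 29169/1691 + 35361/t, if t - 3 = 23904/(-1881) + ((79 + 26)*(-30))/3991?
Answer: -49621115432628/14806546499 ≈ -3351.3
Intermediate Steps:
t = -8756089/834119 (t = 3 + (23904/(-1881) + ((79 + 26)*(-30))/3991) = 3 + (23904*(-1/1881) + (105*(-30))*(1/3991)) = 3 + (-2656/209 - 3150*1/3991) = 3 + (-2656/209 - 3150/3991) = 3 - 11258446/834119 = -8756089/834119 ≈ -10.497)
29169/1691 + 35361/t = 29169/1691 + 35361/(-8756089/834119) = 29169*(1/1691) + 35361*(-834119/8756089) = 29169/1691 - 29495281959/8756089 = -49621115432628/14806546499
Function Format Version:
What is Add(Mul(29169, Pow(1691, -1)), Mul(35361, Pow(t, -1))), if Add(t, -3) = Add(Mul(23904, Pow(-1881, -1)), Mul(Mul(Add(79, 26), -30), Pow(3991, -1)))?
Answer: Rational(-49621115432628, 14806546499) ≈ -3351.3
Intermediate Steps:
t = Rational(-8756089, 834119) (t = Add(3, Add(Mul(23904, Pow(-1881, -1)), Mul(Mul(Add(79, 26), -30), Pow(3991, -1)))) = Add(3, Add(Mul(23904, Rational(-1, 1881)), Mul(Mul(105, -30), Rational(1, 3991)))) = Add(3, Add(Rational(-2656, 209), Mul(-3150, Rational(1, 3991)))) = Add(3, Add(Rational(-2656, 209), Rational(-3150, 3991))) = Add(3, Rational(-11258446, 834119)) = Rational(-8756089, 834119) ≈ -10.497)
Add(Mul(29169, Pow(1691, -1)), Mul(35361, Pow(t, -1))) = Add(Mul(29169, Pow(1691, -1)), Mul(35361, Pow(Rational(-8756089, 834119), -1))) = Add(Mul(29169, Rational(1, 1691)), Mul(35361, Rational(-834119, 8756089))) = Add(Rational(29169, 1691), Rational(-29495281959, 8756089)) = Rational(-49621115432628, 14806546499)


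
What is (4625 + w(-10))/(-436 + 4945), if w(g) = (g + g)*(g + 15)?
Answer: 4525/4509 ≈ 1.0035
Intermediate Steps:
w(g) = 2*g*(15 + g) (w(g) = (2*g)*(15 + g) = 2*g*(15 + g))
(4625 + w(-10))/(-436 + 4945) = (4625 + 2*(-10)*(15 - 10))/(-436 + 4945) = (4625 + 2*(-10)*5)/4509 = (4625 - 100)*(1/4509) = 4525*(1/4509) = 4525/4509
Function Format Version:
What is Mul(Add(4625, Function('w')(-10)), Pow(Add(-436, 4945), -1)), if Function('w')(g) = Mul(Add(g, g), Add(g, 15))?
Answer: Rational(4525, 4509) ≈ 1.0035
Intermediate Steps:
Function('w')(g) = Mul(2, g, Add(15, g)) (Function('w')(g) = Mul(Mul(2, g), Add(15, g)) = Mul(2, g, Add(15, g)))
Mul(Add(4625, Function('w')(-10)), Pow(Add(-436, 4945), -1)) = Mul(Add(4625, Mul(2, -10, Add(15, -10))), Pow(Add(-436, 4945), -1)) = Mul(Add(4625, Mul(2, -10, 5)), Pow(4509, -1)) = Mul(Add(4625, -100), Rational(1, 4509)) = Mul(4525, Rational(1, 4509)) = Rational(4525, 4509)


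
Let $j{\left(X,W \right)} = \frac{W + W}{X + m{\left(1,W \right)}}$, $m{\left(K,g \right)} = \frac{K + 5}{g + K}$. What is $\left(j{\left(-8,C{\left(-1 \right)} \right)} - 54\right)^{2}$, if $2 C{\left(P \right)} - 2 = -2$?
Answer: $2916$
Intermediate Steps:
$C{\left(P \right)} = 0$ ($C{\left(P \right)} = 1 + \frac{1}{2} \left(-2\right) = 1 - 1 = 0$)
$m{\left(K,g \right)} = \frac{5 + K}{K + g}$
$j{\left(X,W \right)} = \frac{2 W}{X + \frac{6}{1 + W}}$ ($j{\left(X,W \right)} = \frac{W + W}{X + \frac{5 + 1}{1 + W}} = \frac{2 W}{X + \frac{1}{1 + W} 6} = \frac{2 W}{X + \frac{6}{1 + W}}$)
$\left(j{\left(-8,C{\left(-1 \right)} \right)} - 54\right)^{2} = \left(2 \cdot 0 \frac{1}{6 - 8 \left(1 + 0\right)} \left(1 + 0\right) - 54\right)^{2} = \left(2 \cdot 0 \frac{1}{6 - 8} \cdot 1 - 54\right)^{2} = \left(2 \cdot 0 \frac{1}{-2} \cdot 1 - 54\right)^{2} = \left(2 \cdot 0 \left(- \frac{1}{2}\right) 1 - 54\right)^{2} = \left(0 - 54\right)^{2} = \left(-54\right)^{2} = 2916$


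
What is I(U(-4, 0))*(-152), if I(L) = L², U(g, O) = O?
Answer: 0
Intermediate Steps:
I(U(-4, 0))*(-152) = 0²*(-152) = 0*(-152) = 0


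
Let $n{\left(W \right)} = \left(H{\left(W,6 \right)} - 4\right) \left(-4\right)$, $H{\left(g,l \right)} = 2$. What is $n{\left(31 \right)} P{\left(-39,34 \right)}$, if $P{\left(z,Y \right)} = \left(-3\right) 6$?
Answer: $-144$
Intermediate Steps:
$P{\left(z,Y \right)} = -18$
$n{\left(W \right)} = 8$ ($n{\left(W \right)} = \left(2 - 4\right) \left(-4\right) = \left(-2\right) \left(-4\right) = 8$)
$n{\left(31 \right)} P{\left(-39,34 \right)} = 8 \left(-18\right) = -144$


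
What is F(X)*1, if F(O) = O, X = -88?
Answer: -88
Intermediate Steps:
F(X)*1 = -88*1 = -88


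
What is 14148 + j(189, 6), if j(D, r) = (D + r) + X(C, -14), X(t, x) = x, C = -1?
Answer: 14329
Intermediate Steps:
j(D, r) = -14 + D + r (j(D, r) = (D + r) - 14 = -14 + D + r)
14148 + j(189, 6) = 14148 + (-14 + 189 + 6) = 14148 + 181 = 14329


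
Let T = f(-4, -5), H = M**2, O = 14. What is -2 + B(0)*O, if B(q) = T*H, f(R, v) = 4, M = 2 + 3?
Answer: 1398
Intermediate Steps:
M = 5
H = 25 (H = 5**2 = 25)
T = 4
B(q) = 100 (B(q) = 4*25 = 100)
-2 + B(0)*O = -2 + 100*14 = -2 + 1400 = 1398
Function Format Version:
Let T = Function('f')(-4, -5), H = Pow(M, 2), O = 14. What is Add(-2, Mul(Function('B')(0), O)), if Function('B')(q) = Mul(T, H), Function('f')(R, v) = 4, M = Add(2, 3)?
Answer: 1398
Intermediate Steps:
M = 5
H = 25 (H = Pow(5, 2) = 25)
T = 4
Function('B')(q) = 100 (Function('B')(q) = Mul(4, 25) = 100)
Add(-2, Mul(Function('B')(0), O)) = Add(-2, Mul(100, 14)) = Add(-2, 1400) = 1398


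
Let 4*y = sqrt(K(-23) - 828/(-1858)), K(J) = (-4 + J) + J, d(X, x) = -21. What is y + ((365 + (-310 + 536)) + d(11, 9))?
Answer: 570 + I*sqrt(10691861)/1858 ≈ 570.0 + 1.7599*I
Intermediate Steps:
K(J) = -4 + 2*J
y = I*sqrt(10691861)/1858 (y = sqrt((-4 + 2*(-23)) - 828/(-1858))/4 = sqrt((-4 - 46) - 828*(-1/1858))/4 = sqrt(-50 + 414/929)/4 = sqrt(-46036/929)/4 = (2*I*sqrt(10691861)/929)/4 = I*sqrt(10691861)/1858 ≈ 1.7599*I)
y + ((365 + (-310 + 536)) + d(11, 9)) = I*sqrt(10691861)/1858 + ((365 + (-310 + 536)) - 21) = I*sqrt(10691861)/1858 + ((365 + 226) - 21) = I*sqrt(10691861)/1858 + (591 - 21) = I*sqrt(10691861)/1858 + 570 = 570 + I*sqrt(10691861)/1858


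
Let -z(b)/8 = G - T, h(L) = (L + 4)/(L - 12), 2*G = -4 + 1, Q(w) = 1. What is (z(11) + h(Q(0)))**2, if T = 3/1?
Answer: 152881/121 ≈ 1263.5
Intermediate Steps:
G = -3/2 (G = (-4 + 1)/2 = (1/2)*(-3) = -3/2 ≈ -1.5000)
T = 3 (T = 3*1 = 3)
h(L) = (4 + L)/(-12 + L)
z(b) = 36 (z(b) = -8*(-3/2 - 1*3) = -8*(-3/2 - 3) = -8*(-9/2) = 36)
(z(11) + h(Q(0)))**2 = (36 + (4 + 1)/(-12 + 1))**2 = (36 + 5/(-11))**2 = (36 - 1/11*5)**2 = (36 - 5/11)**2 = (391/11)**2 = 152881/121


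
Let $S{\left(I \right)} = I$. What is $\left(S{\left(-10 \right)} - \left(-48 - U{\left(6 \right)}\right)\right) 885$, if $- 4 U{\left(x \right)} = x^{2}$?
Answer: $25665$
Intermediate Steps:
$U{\left(x \right)} = - \frac{x^{2}}{4}$
$\left(S{\left(-10 \right)} - \left(-48 - U{\left(6 \right)}\right)\right) 885 = \left(-10 - \left(-48 - - \frac{6^{2}}{4}\right)\right) 885 = \left(-10 - \left(-48 - \left(- \frac{1}{4}\right) 36\right)\right) 885 = \left(-10 - \left(-48 - -9\right)\right) 885 = \left(-10 - \left(-48 + 9\right)\right) 885 = \left(-10 - -39\right) 885 = \left(-10 + 39\right) 885 = 29 \cdot 885 = 25665$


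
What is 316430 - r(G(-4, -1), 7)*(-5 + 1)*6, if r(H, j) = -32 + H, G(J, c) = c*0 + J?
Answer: 315566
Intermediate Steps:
G(J, c) = J (G(J, c) = 0 + J = J)
316430 - r(G(-4, -1), 7)*(-5 + 1)*6 = 316430 - (-32 - 4)*(-5 + 1)*6 = 316430 - (-36)*(-4*6) = 316430 - (-36)*(-24) = 316430 - 1*864 = 316430 - 864 = 315566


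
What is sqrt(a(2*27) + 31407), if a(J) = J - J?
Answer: 19*sqrt(87) ≈ 177.22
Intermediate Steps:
a(J) = 0
sqrt(a(2*27) + 31407) = sqrt(0 + 31407) = sqrt(31407) = 19*sqrt(87)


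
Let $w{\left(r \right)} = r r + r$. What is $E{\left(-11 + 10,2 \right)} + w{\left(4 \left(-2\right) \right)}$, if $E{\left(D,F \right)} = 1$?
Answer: $57$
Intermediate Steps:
$w{\left(r \right)} = r + r^{2}$ ($w{\left(r \right)} = r^{2} + r = r + r^{2}$)
$E{\left(-11 + 10,2 \right)} + w{\left(4 \left(-2\right) \right)} = 1 + 4 \left(-2\right) \left(1 + 4 \left(-2\right)\right) = 1 - 8 \left(1 - 8\right) = 1 - -56 = 1 + 56 = 57$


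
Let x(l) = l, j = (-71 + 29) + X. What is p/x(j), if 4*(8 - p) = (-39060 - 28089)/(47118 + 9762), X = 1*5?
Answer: -209701/935360 ≈ -0.22419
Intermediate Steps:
X = 5
j = -37 (j = (-71 + 29) + 5 = -42 + 5 = -37)
p = 209701/25280 (p = 8 - (-39060 - 28089)/(4*(47118 + 9762)) = 8 - (-67149)/(4*56880) = 8 - 1/4*(-7461/6320) = 8 + 7461/25280 = 209701/25280 ≈ 8.2951)
p/x(j) = (209701/25280)/(-37) = (209701/25280)*(-1/37) = -209701/935360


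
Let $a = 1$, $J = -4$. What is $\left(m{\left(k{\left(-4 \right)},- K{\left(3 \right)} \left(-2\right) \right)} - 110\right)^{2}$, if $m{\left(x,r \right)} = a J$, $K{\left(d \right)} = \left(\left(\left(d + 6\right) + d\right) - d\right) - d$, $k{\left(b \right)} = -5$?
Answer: $12996$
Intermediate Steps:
$K{\left(d \right)} = 6$ ($K{\left(d \right)} = \left(\left(\left(6 + d\right) + d\right) - d\right) - d = \left(\left(6 + 2 d\right) - d\right) - d = \left(6 + d\right) - d = 6$)
$m{\left(x,r \right)} = -4$ ($m{\left(x,r \right)} = 1 \left(-4\right) = -4$)
$\left(m{\left(k{\left(-4 \right)},- K{\left(3 \right)} \left(-2\right) \right)} - 110\right)^{2} = \left(-4 - 110\right)^{2} = \left(-114\right)^{2} = 12996$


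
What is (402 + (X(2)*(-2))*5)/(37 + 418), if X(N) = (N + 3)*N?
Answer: 302/455 ≈ 0.66374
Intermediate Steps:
X(N) = N*(3 + N) (X(N) = (3 + N)*N = N*(3 + N))
(402 + (X(2)*(-2))*5)/(37 + 418) = (402 + ((2*(3 + 2))*(-2))*5)/(37 + 418) = (402 + ((2*5)*(-2))*5)/455 = (402 + (10*(-2))*5)*(1/455) = (402 - 20*5)*(1/455) = (402 - 100)*(1/455) = 302*(1/455) = 302/455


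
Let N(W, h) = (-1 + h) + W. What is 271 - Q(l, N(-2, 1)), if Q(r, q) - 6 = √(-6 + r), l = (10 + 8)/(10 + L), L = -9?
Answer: 265 - 2*√3 ≈ 261.54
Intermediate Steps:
N(W, h) = -1 + W + h
l = 18 (l = (10 + 8)/(10 - 9) = 18/1 = 18*1 = 18)
Q(r, q) = 6 + √(-6 + r)
271 - Q(l, N(-2, 1)) = 271 - (6 + √(-6 + 18)) = 271 - (6 + √12) = 271 - (6 + 2*√3) = 271 + (-6 - 2*√3) = 265 - 2*√3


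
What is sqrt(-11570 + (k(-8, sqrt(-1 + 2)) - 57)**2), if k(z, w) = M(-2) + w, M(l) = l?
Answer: I*sqrt(8206) ≈ 90.587*I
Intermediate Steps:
k(z, w) = -2 + w
sqrt(-11570 + (k(-8, sqrt(-1 + 2)) - 57)**2) = sqrt(-11570 + ((-2 + sqrt(-1 + 2)) - 57)**2) = sqrt(-11570 + ((-2 + sqrt(1)) - 57)**2) = sqrt(-11570 + ((-2 + 1) - 57)**2) = sqrt(-11570 + (-1 - 57)**2) = sqrt(-11570 + (-58)**2) = sqrt(-11570 + 3364) = sqrt(-8206) = I*sqrt(8206)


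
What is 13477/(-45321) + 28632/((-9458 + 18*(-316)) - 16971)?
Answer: -1730471681/1455574557 ≈ -1.1889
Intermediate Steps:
13477/(-45321) + 28632/((-9458 + 18*(-316)) - 16971) = 13477*(-1/45321) + 28632/((-9458 - 5688) - 16971) = -13477/45321 + 28632/(-15146 - 16971) = -13477/45321 + 28632/(-32117) = -13477/45321 + 28632*(-1/32117) = -13477/45321 - 28632/32117 = -1730471681/1455574557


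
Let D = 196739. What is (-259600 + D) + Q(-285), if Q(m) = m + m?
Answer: -63431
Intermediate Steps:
Q(m) = 2*m
(-259600 + D) + Q(-285) = (-259600 + 196739) + 2*(-285) = -62861 - 570 = -63431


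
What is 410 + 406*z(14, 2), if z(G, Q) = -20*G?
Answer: -113270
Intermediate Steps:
410 + 406*z(14, 2) = 410 + 406*(-20*14) = 410 + 406*(-280) = 410 - 113680 = -113270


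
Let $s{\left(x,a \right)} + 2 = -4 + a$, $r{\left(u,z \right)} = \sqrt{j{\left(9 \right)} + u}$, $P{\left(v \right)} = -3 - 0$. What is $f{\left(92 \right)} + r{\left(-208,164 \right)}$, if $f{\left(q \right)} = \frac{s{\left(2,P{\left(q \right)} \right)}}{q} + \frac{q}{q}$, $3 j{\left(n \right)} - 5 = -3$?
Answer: $\frac{83}{92} + \frac{i \sqrt{1866}}{3} \approx 0.90217 + 14.399 i$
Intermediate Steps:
$j{\left(n \right)} = \frac{2}{3}$ ($j{\left(n \right)} = \frac{5}{3} + \frac{1}{3} \left(-3\right) = \frac{5}{3} - 1 = \frac{2}{3}$)
$P{\left(v \right)} = -3$ ($P{\left(v \right)} = -3 + 0 = -3$)
$r{\left(u,z \right)} = \sqrt{\frac{2}{3} + u}$
$s{\left(x,a \right)} = -6 + a$ ($s{\left(x,a \right)} = -2 + \left(-4 + a\right) = -6 + a$)
$f{\left(q \right)} = 1 - \frac{9}{q}$ ($f{\left(q \right)} = \frac{-6 - 3}{q} + \frac{q}{q} = - \frac{9}{q} + 1 = 1 - \frac{9}{q}$)
$f{\left(92 \right)} + r{\left(-208,164 \right)} = \frac{-9 + 92}{92} + \frac{\sqrt{6 + 9 \left(-208\right)}}{3} = \frac{1}{92} \cdot 83 + \frac{\sqrt{6 - 1872}}{3} = \frac{83}{92} + \frac{\sqrt{-1866}}{3} = \frac{83}{92} + \frac{i \sqrt{1866}}{3}$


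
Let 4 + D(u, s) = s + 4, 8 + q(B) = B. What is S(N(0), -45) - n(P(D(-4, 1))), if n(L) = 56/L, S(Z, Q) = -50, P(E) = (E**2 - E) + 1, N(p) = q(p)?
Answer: -106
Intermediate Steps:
q(B) = -8 + B
D(u, s) = s (D(u, s) = -4 + (s + 4) = -4 + (4 + s) = s)
N(p) = -8 + p
P(E) = 1 + E**2 - E
S(N(0), -45) - n(P(D(-4, 1))) = -50 - 56/(1 + 1**2 - 1*1) = -50 - 56/(1 + 1 - 1) = -50 - 56/1 = -50 - 56 = -106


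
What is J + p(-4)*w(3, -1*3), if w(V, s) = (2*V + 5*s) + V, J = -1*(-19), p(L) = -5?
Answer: 49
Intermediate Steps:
J = 19
w(V, s) = 3*V + 5*s
J + p(-4)*w(3, -1*3) = 19 - 5*(3*3 + 5*(-1*3)) = 19 - 5*(9 + 5*(-3)) = 19 - 5*(9 - 15) = 19 - 5*(-6) = 19 + 30 = 49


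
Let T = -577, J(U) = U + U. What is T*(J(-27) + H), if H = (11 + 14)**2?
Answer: -329467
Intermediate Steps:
J(U) = 2*U
H = 625 (H = 25**2 = 625)
T*(J(-27) + H) = -577*(2*(-27) + 625) = -577*(-54 + 625) = -577*571 = -329467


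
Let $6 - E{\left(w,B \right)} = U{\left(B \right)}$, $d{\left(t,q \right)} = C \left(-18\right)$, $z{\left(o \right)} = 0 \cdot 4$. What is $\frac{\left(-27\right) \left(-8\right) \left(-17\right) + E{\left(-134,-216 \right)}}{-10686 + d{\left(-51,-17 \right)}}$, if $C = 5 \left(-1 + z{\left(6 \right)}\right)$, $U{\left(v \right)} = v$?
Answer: $\frac{575}{1766} \approx 0.32559$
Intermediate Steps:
$z{\left(o \right)} = 0$
$C = -5$ ($C = 5 \left(-1 + 0\right) = 5 \left(-1\right) = -5$)
$d{\left(t,q \right)} = 90$ ($d{\left(t,q \right)} = \left(-5\right) \left(-18\right) = 90$)
$E{\left(w,B \right)} = 6 - B$
$\frac{\left(-27\right) \left(-8\right) \left(-17\right) + E{\left(-134,-216 \right)}}{-10686 + d{\left(-51,-17 \right)}} = \frac{\left(-27\right) \left(-8\right) \left(-17\right) + \left(6 - -216\right)}{-10686 + 90} = \frac{216 \left(-17\right) + \left(6 + 216\right)}{-10596} = \left(-3672 + 222\right) \left(- \frac{1}{10596}\right) = \left(-3450\right) \left(- \frac{1}{10596}\right) = \frac{575}{1766}$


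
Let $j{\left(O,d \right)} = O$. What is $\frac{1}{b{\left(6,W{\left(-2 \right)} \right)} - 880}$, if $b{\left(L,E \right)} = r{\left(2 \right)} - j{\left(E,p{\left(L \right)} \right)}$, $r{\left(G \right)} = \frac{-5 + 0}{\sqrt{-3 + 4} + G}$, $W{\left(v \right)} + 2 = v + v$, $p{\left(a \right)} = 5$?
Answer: $- \frac{3}{2627} \approx -0.001142$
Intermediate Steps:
$W{\left(v \right)} = -2 + 2 v$ ($W{\left(v \right)} = -2 + \left(v + v\right) = -2 + 2 v$)
$r{\left(G \right)} = - \frac{5}{1 + G}$ ($r{\left(G \right)} = - \frac{5}{\sqrt{1} + G} = - \frac{5}{1 + G}$)
$b{\left(L,E \right)} = - \frac{5}{3} - E$ ($b{\left(L,E \right)} = - \frac{5}{1 + 2} - E = - \frac{5}{3} - E$)
$\frac{1}{b{\left(6,W{\left(-2 \right)} \right)} - 880} = \frac{1}{\left(- \frac{5}{3} - \left(-2 + 2 \left(-2\right)\right)\right) - 880} = \frac{1}{\left(- \frac{5}{3} - \left(-2 - 4\right)\right) - 880} = \frac{1}{\left(- \frac{5}{3} - -6\right) - 880} = \frac{1}{\left(- \frac{5}{3} + 6\right) - 880} = \frac{1}{\frac{13}{3} - 880} = \frac{1}{- \frac{2627}{3}} = - \frac{3}{2627}$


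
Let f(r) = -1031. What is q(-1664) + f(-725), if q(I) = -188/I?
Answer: -428849/416 ≈ -1030.9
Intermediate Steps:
q(-1664) + f(-725) = -188/(-1664) - 1031 = -188*(-1/1664) - 1031 = 47/416 - 1031 = -428849/416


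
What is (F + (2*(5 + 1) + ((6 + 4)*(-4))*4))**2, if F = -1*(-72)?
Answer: 5776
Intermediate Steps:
F = 72
(F + (2*(5 + 1) + ((6 + 4)*(-4))*4))**2 = (72 + (2*(5 + 1) + ((6 + 4)*(-4))*4))**2 = (72 + (2*6 + (10*(-4))*4))**2 = (72 + (12 - 40*4))**2 = (72 + (12 - 160))**2 = (72 - 148)**2 = (-76)**2 = 5776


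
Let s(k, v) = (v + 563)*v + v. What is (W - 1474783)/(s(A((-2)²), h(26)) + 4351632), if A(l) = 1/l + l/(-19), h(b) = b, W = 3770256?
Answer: 2295473/4366972 ≈ 0.52564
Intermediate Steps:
A(l) = 1/l - l/19 (A(l) = 1/l + l*(-1/19) = 1/l - l/19)
s(k, v) = v + v*(563 + v) (s(k, v) = (563 + v)*v + v = v*(563 + v) + v = v + v*(563 + v))
(W - 1474783)/(s(A((-2)²), h(26)) + 4351632) = (3770256 - 1474783)/(26*(564 + 26) + 4351632) = 2295473/(26*590 + 4351632) = 2295473/(15340 + 4351632) = 2295473/4366972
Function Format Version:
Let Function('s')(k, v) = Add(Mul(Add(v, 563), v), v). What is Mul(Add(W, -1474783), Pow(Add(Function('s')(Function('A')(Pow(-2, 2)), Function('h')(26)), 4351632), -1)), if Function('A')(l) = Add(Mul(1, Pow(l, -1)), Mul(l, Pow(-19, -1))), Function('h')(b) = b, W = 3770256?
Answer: Rational(2295473, 4366972) ≈ 0.52564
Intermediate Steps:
Function('A')(l) = Add(Pow(l, -1), Mul(Rational(-1, 19), l)) (Function('A')(l) = Add(Pow(l, -1), Mul(l, Rational(-1, 19))) = Add(Pow(l, -1), Mul(Rational(-1, 19), l)))
Function('s')(k, v) = Add(v, Mul(v, Add(563, v))) (Function('s')(k, v) = Add(Mul(Add(563, v), v), v) = Add(Mul(v, Add(563, v)), v) = Add(v, Mul(v, Add(563, v))))
Mul(Add(W, -1474783), Pow(Add(Function('s')(Function('A')(Pow(-2, 2)), Function('h')(26)), 4351632), -1)) = Mul(Add(3770256, -1474783), Pow(Add(Mul(26, Add(564, 26)), 4351632), -1)) = Mul(2295473, Pow(Add(Mul(26, 590), 4351632), -1)) = Mul(2295473, Pow(Add(15340, 4351632), -1)) = Mul(2295473, Pow(4366972, -1)) = Mul(2295473, Rational(1, 4366972)) = Rational(2295473, 4366972)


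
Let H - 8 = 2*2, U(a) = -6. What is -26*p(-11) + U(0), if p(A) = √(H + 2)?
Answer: -6 - 26*√14 ≈ -103.28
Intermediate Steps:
H = 12 (H = 8 + 2*2 = 8 + 4 = 12)
p(A) = √14 (p(A) = √(12 + 2) = √14)
-26*p(-11) + U(0) = -26*√14 - 6 = -6 - 26*√14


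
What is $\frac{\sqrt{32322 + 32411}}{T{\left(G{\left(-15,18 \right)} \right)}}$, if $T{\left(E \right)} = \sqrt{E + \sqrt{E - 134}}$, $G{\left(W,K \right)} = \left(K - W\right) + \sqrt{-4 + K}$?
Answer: $\frac{\sqrt{64733}}{\sqrt{33 + \sqrt{14} + i \sqrt{101 - \sqrt{14}}}} \approx 40.897 - 5.3931 i$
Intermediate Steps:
$G{\left(W,K \right)} = K + \sqrt{-4 + K} - W$
$T{\left(E \right)} = \sqrt{E + \sqrt{-134 + E}}$
$\frac{\sqrt{32322 + 32411}}{T{\left(G{\left(-15,18 \right)} \right)}} = \frac{\sqrt{32322 + 32411}}{\sqrt{\left(18 + \sqrt{-4 + 18} - -15\right) + \sqrt{-134 + \left(18 + \sqrt{-4 + 18} - -15\right)}}} = \frac{\sqrt{64733}}{\sqrt{\left(18 + \sqrt{14} + 15\right) + \sqrt{-134 + \left(18 + \sqrt{14} + 15\right)}}} = \frac{\sqrt{64733}}{\sqrt{\left(33 + \sqrt{14}\right) + \sqrt{-134 + \left(33 + \sqrt{14}\right)}}} = \frac{\sqrt{64733}}{\sqrt{\left(33 + \sqrt{14}\right) + \sqrt{-101 + \sqrt{14}}}} = \frac{\sqrt{64733}}{\sqrt{33 + \sqrt{14} + \sqrt{-101 + \sqrt{14}}}}$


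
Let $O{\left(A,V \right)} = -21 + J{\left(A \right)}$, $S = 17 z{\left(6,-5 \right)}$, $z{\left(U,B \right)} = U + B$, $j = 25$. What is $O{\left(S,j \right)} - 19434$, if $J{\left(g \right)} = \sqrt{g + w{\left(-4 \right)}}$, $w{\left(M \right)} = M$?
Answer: $-19455 + \sqrt{13} \approx -19451.0$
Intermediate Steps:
$z{\left(U,B \right)} = B + U$
$J{\left(g \right)} = \sqrt{-4 + g}$ ($J{\left(g \right)} = \sqrt{g - 4} = \sqrt{-4 + g}$)
$S = 17$ ($S = 17 \left(-5 + 6\right) = 17 \cdot 1 = 17$)
$O{\left(A,V \right)} = -21 + \sqrt{-4 + A}$
$O{\left(S,j \right)} - 19434 = \left(-21 + \sqrt{-4 + 17}\right) - 19434 = \left(-21 + \sqrt{13}\right) - 19434 = -19455 + \sqrt{13}$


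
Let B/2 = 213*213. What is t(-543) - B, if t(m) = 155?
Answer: -90583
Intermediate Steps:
B = 90738 (B = 2*(213*213) = 2*45369 = 90738)
t(-543) - B = 155 - 1*90738 = 155 - 90738 = -90583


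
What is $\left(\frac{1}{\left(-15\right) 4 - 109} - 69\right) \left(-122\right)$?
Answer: $\frac{1422764}{169} \approx 8418.7$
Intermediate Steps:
$\left(\frac{1}{\left(-15\right) 4 - 109} - 69\right) \left(-122\right) = \left(\frac{1}{-60 - 109} - 69\right) \left(-122\right) = \left(\frac{1}{-169} - 69\right) \left(-122\right) = \left(- \frac{1}{169} - 69\right) \left(-122\right) = \left(- \frac{11662}{169}\right) \left(-122\right) = \frac{1422764}{169}$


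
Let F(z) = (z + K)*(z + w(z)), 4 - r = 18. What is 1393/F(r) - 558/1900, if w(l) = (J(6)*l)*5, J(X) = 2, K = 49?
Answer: -20194/36575 ≈ -0.55213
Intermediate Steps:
w(l) = 10*l (w(l) = (2*l)*5 = 10*l)
r = -14 (r = 4 - 1*18 = 4 - 18 = -14)
F(z) = 11*z*(49 + z) (F(z) = (z + 49)*(z + 10*z) = (49 + z)*(11*z) = 11*z*(49 + z))
1393/F(r) - 558/1900 = 1393/((11*(-14)*(49 - 14))) - 558/1900 = 1393/((11*(-14)*35)) - 558*1/1900 = 1393/(-5390) - 279/950 = 1393*(-1/5390) - 279/950 = -199/770 - 279/950 = -20194/36575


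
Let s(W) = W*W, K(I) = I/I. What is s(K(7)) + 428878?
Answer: 428879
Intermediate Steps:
K(I) = 1
s(W) = W²
s(K(7)) + 428878 = 1² + 428878 = 1 + 428878 = 428879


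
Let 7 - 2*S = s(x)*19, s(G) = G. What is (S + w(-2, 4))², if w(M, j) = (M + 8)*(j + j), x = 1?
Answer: 1764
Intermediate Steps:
S = -6 (S = 7/2 - 19/2 = -6)
w(M, j) = 2*j*(8 + M) (w(M, j) = (8 + M)*(2*j) = 2*j*(8 + M))
(S + w(-2, 4))² = (-6 + 2*4*(8 - 2))² = (-6 + 2*4*6)² = (-6 + 48)² = 42² = 1764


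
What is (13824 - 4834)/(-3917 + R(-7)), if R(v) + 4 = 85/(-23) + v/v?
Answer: -41354/18049 ≈ -2.2912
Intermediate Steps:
R(v) = -154/23 (R(v) = -4 + (85/(-23) + v/v) = -4 + (85*(-1/23) + 1) = -4 + (-85/23 + 1) = -4 - 62/23 = -154/23)
(13824 - 4834)/(-3917 + R(-7)) = (13824 - 4834)/(-3917 - 154/23) = 8990/(-90245/23) = 8990*(-23/90245) = -41354/18049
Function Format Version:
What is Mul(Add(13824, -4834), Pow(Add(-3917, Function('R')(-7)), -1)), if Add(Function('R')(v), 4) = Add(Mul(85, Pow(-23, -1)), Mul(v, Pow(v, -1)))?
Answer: Rational(-41354, 18049) ≈ -2.2912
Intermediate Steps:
Function('R')(v) = Rational(-154, 23) (Function('R')(v) = Add(-4, Add(Mul(85, Pow(-23, -1)), Mul(v, Pow(v, -1)))) = Add(-4, Add(Mul(85, Rational(-1, 23)), 1)) = Add(-4, Add(Rational(-85, 23), 1)) = Add(-4, Rational(-62, 23)) = Rational(-154, 23))
Mul(Add(13824, -4834), Pow(Add(-3917, Function('R')(-7)), -1)) = Mul(Add(13824, -4834), Pow(Add(-3917, Rational(-154, 23)), -1)) = Mul(8990, Pow(Rational(-90245, 23), -1)) = Mul(8990, Rational(-23, 90245)) = Rational(-41354, 18049)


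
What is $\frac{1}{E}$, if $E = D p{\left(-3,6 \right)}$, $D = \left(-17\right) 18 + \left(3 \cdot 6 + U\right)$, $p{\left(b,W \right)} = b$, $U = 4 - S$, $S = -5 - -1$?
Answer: $\frac{1}{840} \approx 0.0011905$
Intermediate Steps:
$S = -4$ ($S = -5 + 1 = -4$)
$U = 8$ ($U = 4 - -4 = 4 + 4 = 8$)
$D = -280$ ($D = \left(-17\right) 18 + \left(3 \cdot 6 + 8\right) = -306 + \left(18 + 8\right) = -306 + 26 = -280$)
$E = 840$ ($E = \left(-280\right) \left(-3\right) = 840$)
$\frac{1}{E} = \frac{1}{840}$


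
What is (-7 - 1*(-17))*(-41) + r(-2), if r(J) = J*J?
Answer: -406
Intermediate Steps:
r(J) = J²
(-7 - 1*(-17))*(-41) + r(-2) = (-7 - 1*(-17))*(-41) + (-2)² = (-7 + 17)*(-41) + 4 = 10*(-41) + 4 = -410 + 4 = -406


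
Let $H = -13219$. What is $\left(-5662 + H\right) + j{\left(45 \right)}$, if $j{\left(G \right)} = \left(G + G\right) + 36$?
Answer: $-18755$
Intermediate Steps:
$j{\left(G \right)} = 36 + 2 G$ ($j{\left(G \right)} = 2 G + 36 = 36 + 2 G$)
$\left(-5662 + H\right) + j{\left(45 \right)} = \left(-5662 - 13219\right) + \left(36 + 2 \cdot 45\right) = -18881 + \left(36 + 90\right) = -18881 + 126 = -18755$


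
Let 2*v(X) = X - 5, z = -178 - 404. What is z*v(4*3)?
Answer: -2037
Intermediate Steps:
z = -582
v(X) = -5/2 + X/2 (v(X) = (X - 5)/2 = (-5 + X)/2 = -5/2 + X/2)
z*v(4*3) = -582*(-5/2 + (4*3)/2) = -582*(-5/2 + (1/2)*12) = -582*(-5/2 + 6) = -582*7/2 = -2037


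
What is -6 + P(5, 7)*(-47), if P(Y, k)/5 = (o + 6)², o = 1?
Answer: -11521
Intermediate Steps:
P(Y, k) = 245 (P(Y, k) = 5*(1 + 6)² = 5*7² = 5*49 = 245)
-6 + P(5, 7)*(-47) = -6 + 245*(-47) = -6 - 11515 = -11521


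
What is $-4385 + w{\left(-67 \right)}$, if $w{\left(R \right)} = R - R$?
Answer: $-4385$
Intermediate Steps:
$w{\left(R \right)} = 0$
$-4385 + w{\left(-67 \right)} = -4385 + 0 = -4385$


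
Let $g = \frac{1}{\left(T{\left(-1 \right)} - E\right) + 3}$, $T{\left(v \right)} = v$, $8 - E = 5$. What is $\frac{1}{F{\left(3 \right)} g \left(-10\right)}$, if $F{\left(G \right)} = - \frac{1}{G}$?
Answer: $- \frac{3}{10} \approx -0.3$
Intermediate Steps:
$E = 3$ ($E = 8 - 5 = 3$)
$g = -1$ ($g = \frac{1}{\left(-1 - 3\right) + 3} = \frac{1}{-4 + 3} = \frac{1}{-1} = -1$)
$\frac{1}{F{\left(3 \right)} g \left(-10\right)} = \frac{1}{- \frac{1}{3} \left(-1\right) \left(-10\right)} = \frac{1}{\left(-1\right) \frac{1}{3} \left(-1\right) \left(-10\right)} = \frac{1}{\left(- \frac{1}{3}\right) \left(-1\right) \left(-10\right)} = \frac{1}{\frac{1}{3} \left(-10\right)} = \frac{1}{- \frac{10}{3}} = - \frac{3}{10}$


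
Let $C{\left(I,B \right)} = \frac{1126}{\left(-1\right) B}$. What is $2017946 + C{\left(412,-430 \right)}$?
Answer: $\frac{433858953}{215} \approx 2.0179 \cdot 10^{6}$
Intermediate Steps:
$C{\left(I,B \right)} = - \frac{1126}{B}$ ($C{\left(I,B \right)} = 1126 \left(- \frac{1}{B}\right) = - \frac{1126}{B}$)
$2017946 + C{\left(412,-430 \right)} = 2017946 - \frac{1126}{-430} = 2017946 - - \frac{563}{215} = 2017946 + \frac{563}{215} = \frac{433858953}{215}$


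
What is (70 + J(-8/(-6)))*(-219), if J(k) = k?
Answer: -15622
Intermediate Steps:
(70 + J(-8/(-6)))*(-219) = (70 - 8/(-6))*(-219) = (70 - 8*(-1/6))*(-219) = (70 + 4/3)*(-219) = (214/3)*(-219) = -15622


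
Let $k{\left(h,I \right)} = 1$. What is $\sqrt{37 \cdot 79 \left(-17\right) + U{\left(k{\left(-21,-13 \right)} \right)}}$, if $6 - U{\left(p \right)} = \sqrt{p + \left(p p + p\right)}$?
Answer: $\sqrt{-49685 - \sqrt{3}} \approx 222.91 i$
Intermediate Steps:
$U{\left(p \right)} = 6 - \sqrt{p^{2} + 2 p}$ ($U{\left(p \right)} = 6 - \sqrt{p + \left(p p + p\right)} = 6 - \sqrt{p + \left(p^{2} + p\right)} = 6 - \sqrt{p + \left(p + p^{2}\right)} = 6 - \sqrt{p^{2} + 2 p}$)
$\sqrt{37 \cdot 79 \left(-17\right) + U{\left(k{\left(-21,-13 \right)} \right)}} = \sqrt{37 \cdot 79 \left(-17\right) + \left(6 - \sqrt{1 \left(2 + 1\right)}\right)} = \sqrt{2923 \left(-17\right) + \left(6 - \sqrt{1 \cdot 3}\right)} = \sqrt{-49691 + \left(6 - \sqrt{3}\right)} = \sqrt{-49685 - \sqrt{3}}$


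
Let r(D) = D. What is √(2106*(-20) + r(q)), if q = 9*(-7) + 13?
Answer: I*√42170 ≈ 205.35*I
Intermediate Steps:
q = -50 (q = -63 + 13 = -50)
√(2106*(-20) + r(q)) = √(2106*(-20) - 50) = √(-42120 - 50) = √(-42170) = I*√42170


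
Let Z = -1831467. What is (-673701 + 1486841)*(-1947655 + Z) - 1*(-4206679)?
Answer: -3072951056401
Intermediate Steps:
(-673701 + 1486841)*(-1947655 + Z) - 1*(-4206679) = (-673701 + 1486841)*(-1947655 - 1831467) - 1*(-4206679) = 813140*(-3779122) + 4206679 = -3072955263080 + 4206679 = -3072951056401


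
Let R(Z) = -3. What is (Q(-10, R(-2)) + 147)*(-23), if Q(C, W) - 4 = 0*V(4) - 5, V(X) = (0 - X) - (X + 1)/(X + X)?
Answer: -3358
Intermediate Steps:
V(X) = -X - (1 + X)/(2*X)
Q(C, W) = -1 (Q(C, W) = 4 + (0*(-1/2 - 1*4 - 1/2/4) - 5) = 4 + (0*(-1/2 - 4 - 1/2*1/4) - 5) = 4 + (0*(-1/2 - 4 - 1/8) - 5) = 4 + (0*(-37/8) - 5) = 4 + (0 - 5) = 4 - 5 = -1)
(Q(-10, R(-2)) + 147)*(-23) = (-1 + 147)*(-23) = 146*(-23) = -3358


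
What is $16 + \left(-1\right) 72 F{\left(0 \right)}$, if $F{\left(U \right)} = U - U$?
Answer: $16$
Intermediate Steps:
$F{\left(U \right)} = 0$
$16 + \left(-1\right) 72 F{\left(0 \right)} = 16 + \left(-1\right) 72 \cdot 0 = 16 - 0 = 16 + 0 = 16$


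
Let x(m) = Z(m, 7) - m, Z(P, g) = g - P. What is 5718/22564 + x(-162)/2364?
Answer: 5246509/13335324 ≈ 0.39343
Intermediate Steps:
x(m) = 7 - 2*m (x(m) = (7 - m) - m = 7 - 2*m)
5718/22564 + x(-162)/2364 = 5718/22564 + (7 - 2*(-162))/2364 = 5718*(1/22564) + (7 + 324)*(1/2364) = 2859/11282 + 331*(1/2364) = 2859/11282 + 331/2364 = 5246509/13335324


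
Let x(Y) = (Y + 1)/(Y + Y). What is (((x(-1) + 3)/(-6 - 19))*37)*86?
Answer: -9546/25 ≈ -381.84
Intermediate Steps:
x(Y) = (1 + Y)/(2*Y) (x(Y) = (1 + Y)/((2*Y)) = (1 + Y)*(1/(2*Y)) = (1 + Y)/(2*Y))
(((x(-1) + 3)/(-6 - 19))*37)*86 = ((((1/2)*(1 - 1)/(-1) + 3)/(-6 - 19))*37)*86 = ((((1/2)*(-1)*0 + 3)/(-25))*37)*86 = (((0 + 3)*(-1/25))*37)*86 = ((3*(-1/25))*37)*86 = -3/25*37*86 = -111/25*86 = -9546/25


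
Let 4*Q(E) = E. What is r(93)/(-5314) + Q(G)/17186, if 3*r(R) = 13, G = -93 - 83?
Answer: -462433/136989606 ≈ -0.0033757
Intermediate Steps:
G = -176
Q(E) = E/4
r(R) = 13/3 (r(R) = (1/3)*13 = 13/3)
r(93)/(-5314) + Q(G)/17186 = (13/3)/(-5314) + ((1/4)*(-176))/17186 = (13/3)*(-1/5314) - 44*1/17186 = -13/15942 - 22/8593 = -462433/136989606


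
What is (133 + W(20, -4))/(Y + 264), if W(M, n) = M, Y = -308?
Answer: -153/44 ≈ -3.4773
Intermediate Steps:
(133 + W(20, -4))/(Y + 264) = (133 + 20)/(-308 + 264) = 153/(-44) = 153*(-1/44) = -153/44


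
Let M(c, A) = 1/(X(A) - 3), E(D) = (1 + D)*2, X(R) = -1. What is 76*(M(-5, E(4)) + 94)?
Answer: 7125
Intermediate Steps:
E(D) = 2 + 2*D
M(c, A) = -¼ (M(c, A) = 1/(-1 - 3) = 1/(-4) = -¼)
76*(M(-5, E(4)) + 94) = 76*(-¼ + 94) = 76*(375/4) = 7125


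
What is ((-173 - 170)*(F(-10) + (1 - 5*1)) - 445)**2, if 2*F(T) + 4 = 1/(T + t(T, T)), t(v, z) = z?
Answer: 4207208769/1600 ≈ 2.6295e+6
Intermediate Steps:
F(T) = -2 + 1/(4*T) (F(T) = -2 + 1/(2*(T + T)) = -2 + 1/(2*((2*T))) = -2 + (1/(2*T))/2 = -2 + 1/(4*T))
((-173 - 170)*(F(-10) + (1 - 5*1)) - 445)**2 = ((-173 - 170)*((-2 + (1/4)/(-10)) + (1 - 5*1)) - 445)**2 = (-343*((-2 + (1/4)*(-1/10)) + (1 - 5)) - 445)**2 = (-343*((-2 - 1/40) - 4) - 445)**2 = (-343*(-81/40 - 4) - 445)**2 = (-343*(-241/40) - 445)**2 = (82663/40 - 445)**2 = (64863/40)**2 = 4207208769/1600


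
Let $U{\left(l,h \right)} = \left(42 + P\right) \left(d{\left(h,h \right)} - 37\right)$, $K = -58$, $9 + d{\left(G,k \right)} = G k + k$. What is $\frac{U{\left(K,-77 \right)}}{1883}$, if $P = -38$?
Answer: $\frac{23224}{1883} \approx 12.334$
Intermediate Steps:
$d{\left(G,k \right)} = -9 + k + G k$ ($d{\left(G,k \right)} = -9 + \left(G k + k\right) = -9 + \left(k + G k\right) = -9 + k + G k$)
$U{\left(l,h \right)} = -184 + 4 h + 4 h^{2}$ ($U{\left(l,h \right)} = \left(42 - 38\right) \left(\left(-9 + h + h h\right) - 37\right) = 4 \left(\left(-9 + h + h^{2}\right) - 37\right) = 4 \left(-46 + h + h^{2}\right) = -184 + 4 h + 4 h^{2}$)
$\frac{U{\left(K,-77 \right)}}{1883} = \frac{-184 + 4 \left(-77\right) + 4 \left(-77\right)^{2}}{1883} = \left(-184 - 308 + 4 \cdot 5929\right) \frac{1}{1883} = \left(-184 - 308 + 23716\right) \frac{1}{1883} = 23224 \cdot \frac{1}{1883} = \frac{23224}{1883}$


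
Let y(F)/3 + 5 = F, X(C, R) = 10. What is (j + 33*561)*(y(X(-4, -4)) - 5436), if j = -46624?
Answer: 152389731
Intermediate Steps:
y(F) = -15 + 3*F
(j + 33*561)*(y(X(-4, -4)) - 5436) = (-46624 + 33*561)*((-15 + 3*10) - 5436) = (-46624 + 18513)*((-15 + 30) - 5436) = -28111*(15 - 5436) = -28111*(-5421) = 152389731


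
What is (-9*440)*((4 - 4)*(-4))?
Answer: 0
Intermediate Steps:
(-9*440)*((4 - 4)*(-4)) = -0*(-4) = -3960*0 = 0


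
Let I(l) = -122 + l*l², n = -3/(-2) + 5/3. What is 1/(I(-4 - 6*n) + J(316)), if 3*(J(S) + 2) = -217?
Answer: -3/37090 ≈ -8.0884e-5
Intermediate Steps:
n = 19/6 (n = -3*(-½) + 5*(⅓) = 3/2 + 5/3 = 19/6 ≈ 3.1667)
J(S) = -223/3 (J(S) = -2 + (⅓)*(-217) = -2 - 217/3 = -223/3)
I(l) = -122 + l³
1/(I(-4 - 6*n) + J(316)) = 1/((-122 + (-4 - 6*19/6)³) - 223/3) = 1/((-122 + (-4 - 19)³) - 223/3) = 1/((-122 + (-23)³) - 223/3) = 1/((-122 - 12167) - 223/3) = 1/(-12289 - 223/3) = 1/(-37090/3) = -3/37090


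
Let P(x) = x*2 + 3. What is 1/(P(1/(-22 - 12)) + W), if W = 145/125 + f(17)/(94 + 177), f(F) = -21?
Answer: 115175/463428 ≈ 0.24853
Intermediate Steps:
P(x) = 3 + 2*x (P(x) = 2*x + 3 = 3 + 2*x)
W = 7334/6775 (W = 145/125 - 21/(94 + 177) = 145*(1/125) - 21/271 = 29/25 - 21*1/271 = 29/25 - 21/271 = 7334/6775 ≈ 1.0825)
1/(P(1/(-22 - 12)) + W) = 1/((3 + 2/(-22 - 12)) + 7334/6775) = 1/((3 + 2/(-34)) + 7334/6775) = 1/((3 + 2*(-1/34)) + 7334/6775) = 1/((3 - 1/17) + 7334/6775) = 1/(50/17 + 7334/6775) = 1/(463428/115175) = 115175/463428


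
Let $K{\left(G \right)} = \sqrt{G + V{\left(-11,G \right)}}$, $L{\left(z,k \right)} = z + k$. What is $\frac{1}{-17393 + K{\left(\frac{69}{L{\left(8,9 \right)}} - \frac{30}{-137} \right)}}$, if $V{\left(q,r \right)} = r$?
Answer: $- \frac{40508297}{704560789795} - \frac{9 \sqrt{572934}}{704560789795} \approx -5.7504 \cdot 10^{-5}$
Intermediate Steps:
$L{\left(z,k \right)} = k + z$
$K{\left(G \right)} = \sqrt{2} \sqrt{G}$ ($K{\left(G \right)} = \sqrt{G + G} = \sqrt{2 G} = \sqrt{2} \sqrt{G}$)
$\frac{1}{-17393 + K{\left(\frac{69}{L{\left(8,9 \right)}} - \frac{30}{-137} \right)}} = \frac{1}{-17393 + \sqrt{2} \sqrt{\frac{69}{9 + 8} - \frac{30}{-137}}} = \frac{1}{-17393 + \sqrt{2} \sqrt{\frac{69}{17} - - \frac{30}{137}}} = \frac{1}{-17393 + \sqrt{2} \sqrt{69 \cdot \frac{1}{17} + \frac{30}{137}}} = \frac{1}{-17393 + \sqrt{2} \sqrt{\frac{69}{17} + \frac{30}{137}}} = \frac{1}{-17393 + \sqrt{2} \sqrt{\frac{9963}{2329}}} = \frac{1}{-17393 + \sqrt{2} \frac{9 \sqrt{286467}}{2329}} = \frac{1}{-17393 + \frac{9 \sqrt{572934}}{2329}}$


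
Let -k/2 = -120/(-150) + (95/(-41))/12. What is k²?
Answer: 2229049/1512900 ≈ 1.4734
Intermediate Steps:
k = -1493/1230 (k = -2*(-120/(-150) + (95/(-41))/12) = -2*(-120*(-1/150) + (95*(-1/41))*(1/12)) = -2*(⅘ - 95/41*1/12) = -2*(⅘ - 95/492) = -2*1493/2460 = -1493/1230 ≈ -1.2138)
k² = (-1493/1230)² = 2229049/1512900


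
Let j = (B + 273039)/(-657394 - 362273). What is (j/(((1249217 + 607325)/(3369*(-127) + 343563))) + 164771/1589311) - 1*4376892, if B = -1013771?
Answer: -41410524914261321960843/9461171439245053 ≈ -4.3769e+6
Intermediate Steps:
j = 740732/1019667 (j = (-1013771 + 273039)/(-657394 - 362273) = -740732/(-1019667) = -740732*(-1/1019667) = 740732/1019667 ≈ 0.72645)
(j/(((1249217 + 607325)/(3369*(-127) + 343563))) + 164771/1589311) - 1*4376892 = (740732/(1019667*(((1249217 + 607325)/(3369*(-127) + 343563)))) + 164771/1589311) - 1*4376892 = (740732/(1019667*((1856542/(-427863 + 343563)))) + 164771*(1/1589311)) - 4376892 = (740732/(1019667*((1856542/(-84300)))) + 164771/1589311) - 4376892 = (740732/(1019667*((1856542*(-1/84300)))) + 164771/1589311) - 4376892 = (740732/(1019667*(-928271/42150)) + 164771/1589311) - 4376892 = ((740732/1019667)*(-42150/928271) + 164771/1589311) - 4376892 = (-10407284600/315509101919 + 164771/1589311) - 4376892 = 668798836554433/9461171439245053 - 4376892 = -41410524914261321960843/9461171439245053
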